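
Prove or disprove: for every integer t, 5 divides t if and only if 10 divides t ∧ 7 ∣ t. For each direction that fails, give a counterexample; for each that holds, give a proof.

Not equivalent: only (⇐) holds.

(→) This fails: take t = 5. Certainly 5 ∣ 5, but 10 ∤ 5.

(←) Suppose 10 ∣ t and 7 ∣ t. Any common multiple of 10 and 7 is a multiple of their lcm; here gcd(10, 7) = 1, so lcm(10, 7) = 10·7 = 70, so 70 ∣ t. Since 5 ∣ 70, it follows that 5 ∣ t.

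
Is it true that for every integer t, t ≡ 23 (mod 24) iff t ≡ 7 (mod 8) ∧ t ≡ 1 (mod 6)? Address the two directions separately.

Neither direction holds.

(⇒) This fails: t = 23 gives 23 ≡ 23 (mod 24) but 23 ≡ 5 (mod 6), so the conjunction on the right does not hold.

(⇐) This fails: t = 7 satisfies both congruences on the right (7 ≡ 7 mod 8 and 7 ≡ 1 mod 6) yet 7 ≡ 7 (mod 24), not 23.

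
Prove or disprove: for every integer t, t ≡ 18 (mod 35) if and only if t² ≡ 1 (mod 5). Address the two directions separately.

Forward direction. This fails: take t = 18. Then 18 ≡ 18 (mod 35), but 18² = 324 ≡ 4 (mod 5), not 1.

Converse. This fails: take t = 1. Then 1² = 1 ≡ 1 (mod 5), yet 1 ≡ 1 (mod 35), not 18.

(⇒) fails and (⇐) fails.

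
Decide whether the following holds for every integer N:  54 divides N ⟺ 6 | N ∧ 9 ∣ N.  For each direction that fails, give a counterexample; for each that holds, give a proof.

Only the forward implication holds.

(⟸) This fails: take N = 18. Both 6 ∣ 18 and 9 ∣ 18, yet 18 is not a multiple of 54 (since 18 = 0·54 + 18), so 54 ∤ 18.

(⟹) If 54 ∣ N, write N = 54q. Since 54 = 9·6, N = 6·(9q), so 6 ∣ N; and since 54 = 6·9, N = 9·(6q), so 9 ∣ N.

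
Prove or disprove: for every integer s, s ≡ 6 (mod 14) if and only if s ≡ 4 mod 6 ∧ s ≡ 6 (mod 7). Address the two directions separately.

(⟸) If s ≡ 4 (mod 6) and s ≡ 6 (mod 7), then by the Chinese remainder theorem s ≡ 34 (mod 42). Since 34 ≡ 6 (mod 14) and 14 ∣ 42, we get s ≡ 6 (mod 14).

(⟹) This fails: s = 20 gives 20 ≡ 6 (mod 14) but 20 ≡ 2 (mod 6), so the conjunction on the right does not hold.

Not equivalent: only (⇐) holds.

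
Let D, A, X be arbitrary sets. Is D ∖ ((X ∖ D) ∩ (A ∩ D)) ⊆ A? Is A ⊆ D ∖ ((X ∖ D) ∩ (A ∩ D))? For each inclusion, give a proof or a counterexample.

(⊆) This inclusion fails. Take D = {1}, A = ∅, X = ∅; then 1 ∈ D ∖ ((X ∖ D) ∩ (A ∩ D)) but 1 ∉ A.

(⊇) This inclusion fails. Take D = ∅, A = {1}, X = ∅; then 1 ∈ A but 1 ∉ D ∖ ((X ∖ D) ∩ (A ∩ D)).

(⊆) fails and (⊇) fails.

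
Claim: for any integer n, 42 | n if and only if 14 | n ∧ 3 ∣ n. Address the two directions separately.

Equivalent; both directions hold.

[⇒] If 42 ∣ n, write n = 42q. Since 42 = 3·14, n = 14·(3q), so 14 ∣ n; and since 42 = 14·3, n = 3·(14q), so 3 ∣ n.

[⇐] Suppose 14 ∣ n and 3 ∣ n. Any common multiple of 14 and 3 is a multiple of their lcm; here gcd(14, 3) = 1, so lcm(14, 3) = 14·3 = 42, so 42 ∣ n.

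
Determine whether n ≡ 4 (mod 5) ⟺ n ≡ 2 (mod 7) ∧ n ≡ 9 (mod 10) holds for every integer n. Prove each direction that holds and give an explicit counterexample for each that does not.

Only the converse holds.

[⇐] If n ≡ 2 (mod 7) and n ≡ 9 (mod 10), then by the Chinese remainder theorem n ≡ 9 (mod 70). Since 9 ≡ 4 (mod 5) and 5 ∣ 70, we get n ≡ 4 (mod 5).

[⇒] This fails: n = 64 gives 64 ≡ 4 (mod 5) but 64 ≡ 1 (mod 7), so the conjunction on the right does not hold.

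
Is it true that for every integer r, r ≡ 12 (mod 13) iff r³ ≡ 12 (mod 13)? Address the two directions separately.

Only the forward direction holds.

[⇐] This fails: take r = 4. Then 4³ = 64 ≡ 12 (mod 13), yet 4 ≡ 4 (mod 13), not 12.

[⇒] Suppose r ≡ 12 (mod 13). Write r = 13j + 12. Then (13j + 12)³ = 2197j³ + 6084j² + 5616j + 1728 = 13(169j³ + 468j² + 432j + 132) + 12, so r³ ≡ 12 (mod 13).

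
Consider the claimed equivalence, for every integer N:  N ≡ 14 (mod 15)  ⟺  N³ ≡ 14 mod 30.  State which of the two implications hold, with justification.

Not equivalent: only (⇐) holds.

(⇐) The residues r modulo 30 with r³ ≡ 14 (mod 30) are exactly {14}, and each is ≡ 14 (mod 15).

(⇒) This fails: take N = 29. Then 29 ≡ 14 (mod 15), but 29³ = 24389 ≡ 29 (mod 30), not 14.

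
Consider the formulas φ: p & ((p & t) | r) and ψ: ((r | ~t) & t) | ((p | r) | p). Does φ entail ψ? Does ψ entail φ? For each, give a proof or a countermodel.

Converse. This fails. Under r = T, t = F, p = F, the left side is false but the right side is true.

Forward direction. Assume the antecedent. If r is true, ((r | ~t) & t) | ((p | r) | p) reduces to true regardless of the other variables. If r is false, the antecedent forces (r = F, t = T, p = T), and ((r | ~t) & t) | ((p | r) | p) holds there. Either way ((r | ~t) & t) | ((p | r) | p) holds.

Not equivalent: only (⇒) holds.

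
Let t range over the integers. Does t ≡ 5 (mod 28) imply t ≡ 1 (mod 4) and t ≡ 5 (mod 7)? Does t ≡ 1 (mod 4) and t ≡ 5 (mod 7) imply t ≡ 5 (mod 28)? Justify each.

Equivalent; both directions hold.

(⇒) Suppose t ≡ 5 (mod 28); write t = 28j + 5. Since 4 ∣ 28, reducing mod 4 gives t ≡ 5 ≡ 1 (mod 4); since 7 ∣ 28, reducing mod 7 gives t ≡ 5 (mod 7).

(⇐) Conversely, if t ≡ 1 (mod 4) and t ≡ 5 (mod 7), then by the Chinese remainder theorem t ≡ 5 (mod 28). This is exactly t ≡ 5 (mod 28).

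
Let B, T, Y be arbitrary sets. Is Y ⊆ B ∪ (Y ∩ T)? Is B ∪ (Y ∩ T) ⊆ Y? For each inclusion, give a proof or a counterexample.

(⊆) fails and (⊇) fails.

(⊆) This inclusion fails. Take B = ∅, T = ∅, Y = {1}; then 1 ∈ Y but 1 ∉ B ∪ (Y ∩ T).

(⊇) This inclusion fails. Take B = {1}, T = ∅, Y = ∅; then 1 ∈ B ∪ (Y ∩ T) but 1 ∉ Y.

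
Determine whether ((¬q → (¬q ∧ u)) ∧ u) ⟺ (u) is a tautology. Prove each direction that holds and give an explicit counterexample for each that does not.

Equivalent; both directions hold.

Converse. Assume the antecedent. If q is true, the antecedent forces (q = T, u = T), and (¬q → (¬q ∧ u)) ∧ u holds there. If q is false, the antecedent forces (q = F, u = T), and (¬q → (¬q ∧ u)) ∧ u holds there. Either way (¬q → (¬q ∧ u)) ∧ u holds.

Forward direction. Assume the antecedent. If q is true, the antecedent forces (q = T, u = T), and u holds there. If q is false, the antecedent forces (q = F, u = T), and u holds there. Either way u holds.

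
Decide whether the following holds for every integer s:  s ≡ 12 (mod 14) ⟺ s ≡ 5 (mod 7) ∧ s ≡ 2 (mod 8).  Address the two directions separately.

[⇐] If s ≡ 5 (mod 7) and s ≡ 2 (mod 8), then by the Chinese remainder theorem s ≡ 26 (mod 56). Since 26 ≡ 12 (mod 14) and 14 ∣ 56, we get s ≡ 12 (mod 14).

[⇒] This fails: s = 40 gives 40 ≡ 12 (mod 14) but 40 ≡ 0 (mod 8), so the conjunction on the right does not hold.

Not equivalent: only (⇐) holds.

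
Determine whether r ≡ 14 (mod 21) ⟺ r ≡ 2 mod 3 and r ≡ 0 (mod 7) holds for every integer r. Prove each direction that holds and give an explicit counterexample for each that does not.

(→) Suppose r ≡ 14 (mod 21); write r = 21j + 14. Since 3 ∣ 21, reducing mod 3 gives r ≡ 14 ≡ 2 (mod 3); since 7 ∣ 21, reducing mod 7 gives r ≡ 14 ≡ 0 (mod 7).

(←) Conversely, if r ≡ 2 (mod 3) and r ≡ 0 (mod 7), then by the Chinese remainder theorem r ≡ 14 (mod 21). This is exactly r ≡ 14 (mod 21).

The biconditional holds.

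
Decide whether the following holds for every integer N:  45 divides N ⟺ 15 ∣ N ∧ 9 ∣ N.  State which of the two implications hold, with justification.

Both directions hold; the statement is true.

(⇒) If 45 ∣ N, write N = 45q. Since 45 = 3·15, N = 15·(3q), so 15 ∣ N; and since 45 = 5·9, N = 9·(5q), so 9 ∣ N.

(⇐) Suppose 15 ∣ N and 9 ∣ N. Any common multiple of 15 and 9 is a multiple of their lcm; here lcm(15, 9) = 15·9/gcd(15, 9) = 135/3 = 45, so 45 ∣ N.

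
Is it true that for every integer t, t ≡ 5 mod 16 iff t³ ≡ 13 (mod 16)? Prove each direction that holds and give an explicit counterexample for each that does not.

Both directions hold; the statement is true.

(⟸) Suppose t³ ≡ 13 (mod 16). The only residue r in {0, …, 15} with r³ ≡ 13 (mod 16) is r = 5, so t ≡ 5 (mod 16).

(⟹) Suppose t ≡ 5 mod 16. Write t = 16j + 5. Then (16j + 5)³ = 4096j³ + 3840j² + 1200j + 125 = 16(256j³ + 240j² + 75j + 7) + 13, so t³ ≡ 13 (mod 16).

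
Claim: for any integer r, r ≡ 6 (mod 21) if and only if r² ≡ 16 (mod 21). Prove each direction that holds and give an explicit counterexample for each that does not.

Neither direction holds.

(⇒) This fails: take r = 6. Then 6 ≡ 6 (mod 21), but 6² = 36 ≡ 15 (mod 21), not 16.

(⇐) This fails: take r = 4. Then 4² = 16 ≡ 16 (mod 21), yet 4 ≡ 4 (mod 21), not 6.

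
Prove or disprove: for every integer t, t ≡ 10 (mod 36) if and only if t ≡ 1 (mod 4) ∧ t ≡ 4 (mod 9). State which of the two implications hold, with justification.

Neither direction holds.

(⟹) This fails: t = 10 gives 10 ≡ 10 (mod 36) but 10 ≡ 2 (mod 4), so the conjunction on the right does not hold.

(⟸) This fails: t = 13 satisfies both congruences on the right (13 ≡ 1 mod 4 and 13 ≡ 4 mod 9) yet 13 ≡ 13 (mod 36), not 10.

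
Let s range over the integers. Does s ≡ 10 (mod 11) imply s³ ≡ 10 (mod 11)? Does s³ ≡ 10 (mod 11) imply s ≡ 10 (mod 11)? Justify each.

(→) Suppose s ≡ 10 (mod 11). Write s = 11j + 10. Then (11j + 10)³ = 1331j³ + 3630j² + 3300j + 1000 = 11(121j³ + 330j² + 300j + 90) + 10, so s³ ≡ 10 (mod 11).

(←) Conversely, suppose s³ ≡ 10 (mod 11). The only residue r in {0, …, 10} with r³ ≡ 10 (mod 11) is r = 10, so s ≡ 10 (mod 11).

The biconditional holds.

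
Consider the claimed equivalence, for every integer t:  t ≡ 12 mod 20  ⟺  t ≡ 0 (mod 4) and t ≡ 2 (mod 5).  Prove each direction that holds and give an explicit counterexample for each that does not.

Converse. If t ≡ 0 (mod 4) and t ≡ 2 (mod 5), then by the Chinese remainder theorem t ≡ 12 (mod 20). This is exactly t ≡ 12 (mod 20).

Forward direction. Suppose t ≡ 12 (mod 20); write t = 20j + 12. Since 4 ∣ 20, reducing mod 4 gives t ≡ 12 ≡ 0 (mod 4); since 5 ∣ 20, reducing mod 5 gives t ≡ 12 ≡ 2 (mod 5).

Both directions hold; the statement is true.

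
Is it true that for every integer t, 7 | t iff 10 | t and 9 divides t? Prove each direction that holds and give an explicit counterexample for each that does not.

(⇒) This fails: take t = 7. Certainly 7 ∣ 7, but 10 ∤ 7.

(⇐) This fails: take t = 90. Both 10 ∣ 90 and 9 ∣ 90, yet 90 is not a multiple of 7 (since 90 = 12·7 + 6), so 7 ∤ 90.

Neither direction holds.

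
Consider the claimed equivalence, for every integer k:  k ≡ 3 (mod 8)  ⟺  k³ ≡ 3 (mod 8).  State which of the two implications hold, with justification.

(⇒) Suppose k ≡ 3 (mod 8). Write k = 8j + 3. Then (8j + 3)³ = 512j³ + 576j² + 216j + 27 = 8(64j³ + 72j² + 27j + 3) + 3, so k³ ≡ 3 (mod 8).

(⇐) Conversely, suppose k³ ≡ 3 (mod 8). The only residue r in {0, …, 7} with r³ ≡ 3 (mod 8) is r = 3, so k ≡ 3 (mod 8).

Equivalent; both directions hold.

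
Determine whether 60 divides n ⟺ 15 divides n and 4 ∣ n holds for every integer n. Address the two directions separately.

Both directions hold; the statement is true.

(⟹) If 60 ∣ n, write n = 60q. Since 60 = 4·15, n = 15·(4q), so 15 ∣ n; and since 60 = 15·4, n = 4·(15q), so 4 ∣ n.

(⟸) Suppose 15 ∣ n and 4 ∣ n. Any common multiple of 15 and 4 is a multiple of their lcm; here gcd(15, 4) = 1, so lcm(15, 4) = 15·4 = 60, so 60 ∣ n.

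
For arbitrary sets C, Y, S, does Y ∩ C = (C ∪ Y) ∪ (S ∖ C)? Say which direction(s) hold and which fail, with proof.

(⊆) holds; (⊇) fails.

Forward inclusion. Let x ∈ Y ∩ C. Then either x ∈ C ∩ Y and x ∉ S; or x ∈ C ∩ Y ∩ S. In each case x ∈ (C ∪ Y) ∪ (S ∖ C), so Y ∩ C ⊆ (C ∪ Y) ∪ (S ∖ C).

Reverse inclusion. This inclusion fails. Take C = {1}, Y = ∅, S = ∅; then 1 ∈ (C ∪ Y) ∪ (S ∖ C) but 1 ∉ Y ∩ C.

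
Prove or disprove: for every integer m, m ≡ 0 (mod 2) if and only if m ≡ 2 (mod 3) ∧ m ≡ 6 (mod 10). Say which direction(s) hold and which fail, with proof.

(⇒) fails; (⇐) holds.

(⟹) This fails: m = 0 gives 0 ≡ 0 (mod 2) but 0 ≡ 0 (mod 3), so the conjunction on the right does not hold.

(⟸) Conversely, if m ≡ 2 (mod 3) and m ≡ 6 (mod 10), then by the Chinese remainder theorem m ≡ 26 (mod 30). Since 26 ≡ 0 (mod 2) and 2 ∣ 30, we get m ≡ 0 (mod 2).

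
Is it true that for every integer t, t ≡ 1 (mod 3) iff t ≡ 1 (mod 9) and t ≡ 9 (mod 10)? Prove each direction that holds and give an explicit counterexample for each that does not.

Only the converse holds.

(⟹) This fails: t = 1 gives 1 ≡ 1 (mod 3) but 1 ≡ 1 (mod 10), so the conjunction on the right does not hold.

(⟸) Conversely, if t ≡ 1 (mod 9) and t ≡ 9 (mod 10), then by the Chinese remainder theorem t ≡ 19 (mod 90). Since 19 ≡ 1 (mod 3) and 3 ∣ 90, we get t ≡ 1 (mod 3).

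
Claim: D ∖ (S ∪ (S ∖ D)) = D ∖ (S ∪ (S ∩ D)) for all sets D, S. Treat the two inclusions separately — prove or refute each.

(⊇) Let x ∈ D ∖ (S ∪ (S ∩ D)). Then x ∈ D and x ∉ S, from which x ∈ D ∖ (S ∪ (S ∖ D)).

(⊆) Let x ∈ D ∖ (S ∪ (S ∖ D)). Then x ∈ D and x ∉ S, from which x ∈ D ∖ (S ∪ (S ∩ D)).

The two sets are equal.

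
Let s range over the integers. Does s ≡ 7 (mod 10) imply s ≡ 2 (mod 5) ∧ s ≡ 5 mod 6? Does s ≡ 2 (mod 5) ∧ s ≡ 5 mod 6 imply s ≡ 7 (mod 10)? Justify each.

(⟹) This fails: s = 27 gives 27 ≡ 7 (mod 10) but 27 ≡ 3 (mod 6), so the conjunction on the right does not hold.

(⟸) Conversely, if s ≡ 2 (mod 5) and s ≡ 5 (mod 6), then by the Chinese remainder theorem s ≡ 17 (mod 30). Since 17 ≡ 7 (mod 10) and 10 ∣ 30, we get s ≡ 7 (mod 10).

(⇒) fails; (⇐) holds.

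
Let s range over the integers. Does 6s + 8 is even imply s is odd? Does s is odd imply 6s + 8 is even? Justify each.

[⇐] Suppose s is odd. Since 6 is even, 6s is even for every s, so 6s + 8 has the same parity as 8, which is even. Hence 6s + 8 is even.

[⇒] This fails: take s = 6. Then 6s + 8 = 44, which is even, yet s = 6 is even, not odd.

Only the converse holds.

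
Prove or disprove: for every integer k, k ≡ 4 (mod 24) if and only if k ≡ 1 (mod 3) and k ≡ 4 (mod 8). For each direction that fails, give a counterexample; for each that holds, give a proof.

Both directions hold.

Forward direction. Suppose k ≡ 4 (mod 24); write k = 24j + 4. Since 3 ∣ 24, reducing mod 3 gives k ≡ 4 ≡ 1 (mod 3); since 8 ∣ 24, reducing mod 8 gives k ≡ 4 (mod 8).

Converse. If k ≡ 1 (mod 3) and k ≡ 4 (mod 8), then by the Chinese remainder theorem k ≡ 4 (mod 24). This is exactly k ≡ 4 (mod 24).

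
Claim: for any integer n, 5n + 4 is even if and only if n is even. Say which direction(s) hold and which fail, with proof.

The biconditional holds.

(⟹) Suppose 5n + 4 is even. Since 5 is odd, 5n and n have the same parity, so 5n + 4 ≡ n + 4 (mod 2). As 4 is even, 5n + 4 is even exactly when n is even. Thus n is even.

(⟸) Conversely, suppose n is even; write n = 2j. Then 5n + 4 = 5·(2j) + 4 = 2·5j + 4, which is even.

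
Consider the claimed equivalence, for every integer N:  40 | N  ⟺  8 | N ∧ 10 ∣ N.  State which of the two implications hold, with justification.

(→) If 40 ∣ N, write N = 40q. Since 40 = 5·8, N = 8·(5q), so 8 ∣ N; and since 40 = 4·10, N = 10·(4q), so 10 ∣ N.

(←) Suppose 8 ∣ N and 10 ∣ N. Any common multiple of 8 and 10 is a multiple of their lcm; here lcm(8, 10) = 8·10/gcd(8, 10) = 80/2 = 40, so 40 ∣ N.

The biconditional holds.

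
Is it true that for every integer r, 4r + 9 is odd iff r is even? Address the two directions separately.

Not equivalent: only (⇐) holds.

[⇒] This fails: take r = 1. Then 4r + 9 = 13, which is odd, yet r = 1 is odd, not even.

[⇐] Suppose r is even. Since 4 is even, 4r is even for every r, so 4r + 9 has the same parity as 9, which is odd. Hence 4r + 9 is odd.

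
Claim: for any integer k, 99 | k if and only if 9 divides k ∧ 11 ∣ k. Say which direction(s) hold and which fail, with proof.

(⇒) If 99 ∣ k, write k = 99q. Since 99 = 11·9, k = 9·(11q), so 9 ∣ k; and since 99 = 9·11, k = 11·(9q), so 11 ∣ k.

(⇐) Suppose 9 ∣ k and 11 ∣ k. Any common multiple of 9 and 11 is a multiple of their lcm; here gcd(9, 11) = 1, so lcm(9, 11) = 9·11 = 99, so 99 ∣ k.

Both implications hold.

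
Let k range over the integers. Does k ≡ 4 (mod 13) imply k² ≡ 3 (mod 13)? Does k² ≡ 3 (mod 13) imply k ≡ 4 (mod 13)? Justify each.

[⇒] Suppose k ≡ 4 (mod 13). Write k = 13j + 4. Then (13j + 4)² = 169j² + 104j + 16 = 13(13j² + 8j + 1) + 3, so k² ≡ 3 (mod 13).

[⇐] This fails: take k = 9. Then 9² = 81 ≡ 3 (mod 13), yet 9 ≡ 9 (mod 13), not 4.

(⇒) holds; (⇐) fails.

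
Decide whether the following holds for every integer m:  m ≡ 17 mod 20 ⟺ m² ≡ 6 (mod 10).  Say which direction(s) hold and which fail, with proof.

Forward direction. This fails: take m = 17. Then 17 ≡ 17 (mod 20), but 17² = 289 ≡ 9 (mod 10), not 6.

Converse. This fails: take m = 4. Then 4² = 16 ≡ 6 (mod 10), yet 4 ≡ 4 (mod 20), not 17.

Both directions fail.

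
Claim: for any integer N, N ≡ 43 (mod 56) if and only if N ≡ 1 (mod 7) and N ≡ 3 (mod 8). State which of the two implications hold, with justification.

Both directions hold; the statement is true.

(⟸) If N ≡ 1 (mod 7) and N ≡ 3 (mod 8), then by the Chinese remainder theorem N ≡ 43 (mod 56). This is exactly N ≡ 43 (mod 56).

(⟹) Suppose N ≡ 43 (mod 56); write N = 56j + 43. Since 7 ∣ 56, reducing mod 7 gives N ≡ 43 ≡ 1 (mod 7); since 8 ∣ 56, reducing mod 8 gives N ≡ 43 ≡ 3 (mod 8).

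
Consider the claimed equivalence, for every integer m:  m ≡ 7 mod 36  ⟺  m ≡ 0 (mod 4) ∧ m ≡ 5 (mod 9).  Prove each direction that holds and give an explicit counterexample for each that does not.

(⇒) This fails: m = 7 gives 7 ≡ 7 (mod 36) but 7 ≡ 3 (mod 4), so the conjunction on the right does not hold.

(⇐) This fails: m = 32 satisfies both congruences on the right (32 ≡ 0 mod 4 and 32 ≡ 5 mod 9) yet 32 ≡ 32 (mod 36), not 7.

Neither direction holds.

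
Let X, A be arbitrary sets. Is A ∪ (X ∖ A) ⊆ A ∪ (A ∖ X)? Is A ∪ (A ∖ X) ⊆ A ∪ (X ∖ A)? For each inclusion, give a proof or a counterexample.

The sets are not equal: only the reverse inclusion holds.

Reverse inclusion. Let x ∈ A ∪ (A ∖ X). Then either x ∈ A and x ∉ X; or x ∈ X ∩ A. In each case x ∈ A ∪ (X ∖ A), so A ∪ (A ∖ X) ⊆ A ∪ (X ∖ A).

Forward inclusion. This inclusion fails. Take X = {1}, A = ∅; then 1 ∈ A ∪ (X ∖ A) but 1 ∉ A ∪ (A ∖ X).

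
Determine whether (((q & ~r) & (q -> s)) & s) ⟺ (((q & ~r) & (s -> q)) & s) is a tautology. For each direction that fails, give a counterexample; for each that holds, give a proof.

(⇒) Assume the antecedent. If q is true, the antecedent forces (q = T, s = T, r = F), and ((q & ~r) & (s -> q)) & s holds there. If q is false, the antecedent cannot hold. Either way ((q & ~r) & (s -> q)) & s holds.

(⇐) Assume the antecedent. If q is true, the antecedent forces (q = T, s = T, r = F), and ((q & ~r) & (q -> s)) & s holds there. If q is false, the antecedent cannot hold. Either way ((q & ~r) & (q -> s)) & s holds.

Both directions hold.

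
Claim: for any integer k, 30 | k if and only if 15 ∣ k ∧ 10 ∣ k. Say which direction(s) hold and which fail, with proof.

Both directions hold; the statement is true.

(⟸) Suppose 15 ∣ k and 10 ∣ k. Any common multiple of 15 and 10 is a multiple of their lcm; here lcm(15, 10) = 15·10/gcd(15, 10) = 150/5 = 30, so 30 ∣ k.

(⟹) If 30 ∣ k, write k = 30q. Since 30 = 2·15, k = 15·(2q), so 15 ∣ k; and since 30 = 3·10, k = 10·(3q), so 10 ∣ k.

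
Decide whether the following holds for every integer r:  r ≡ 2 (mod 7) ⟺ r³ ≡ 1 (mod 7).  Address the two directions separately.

Only the forward direction holds.

(⟹) Suppose r ≡ 2 (mod 7). Write r = 7j + 2. Then (7j + 2)³ = 343j³ + 294j² + 84j + 8 = 7(49j³ + 42j² + 12j + 1) + 1, so r³ ≡ 1 (mod 7).

(⟸) This fails: take r = 1. Then 1³ = 1 ≡ 1 (mod 7), yet 1 ≡ 1 (mod 7), not 2.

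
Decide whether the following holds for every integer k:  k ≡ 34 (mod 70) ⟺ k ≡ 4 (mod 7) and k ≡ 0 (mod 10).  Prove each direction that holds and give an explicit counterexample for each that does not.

(⟹) This fails: k = 34 gives 34 ≡ 34 (mod 70) but 34 ≡ 6 (mod 7), so the conjunction on the right does not hold.

(⟸) This fails: k = 60 satisfies both congruences on the right (60 ≡ 4 mod 7 and 60 ≡ 0 mod 10) yet 60 ≡ 60 (mod 70), not 34.

Neither implication holds.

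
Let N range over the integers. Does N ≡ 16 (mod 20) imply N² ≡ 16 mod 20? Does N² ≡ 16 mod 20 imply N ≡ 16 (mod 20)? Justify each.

(⇒) holds; (⇐) fails.

Converse. This fails: take N = 4. Then 4² = 16 ≡ 16 (mod 20), yet 4 ≡ 4 (mod 20), not 16.

Forward direction. Suppose N ≡ 16 (mod 20). Write N = 20j + 16. Then (20j + 16)² = 400j² + 640j + 256 = 20(20j² + 32j + 12) + 16, so N² ≡ 16 (mod 20).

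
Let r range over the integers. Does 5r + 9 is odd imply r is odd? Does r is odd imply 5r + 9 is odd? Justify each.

(⟹) This fails: r = 0 gives 5r + 9 = 9, which is odd, but 0 is even, not odd.

(⟸) This also fails: r = 1 is odd, but 5r + 9 = 14 is even, not odd.

Neither implication holds.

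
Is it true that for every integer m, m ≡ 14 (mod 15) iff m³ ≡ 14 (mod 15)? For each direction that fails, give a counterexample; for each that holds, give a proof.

[⇒] Suppose m ≡ 14 (mod 15). Write m = 15j + 14. Then (15j + 14)³ = 3375j³ + 9450j² + 8820j + 2744 = 15(225j³ + 630j² + 588j + 182) + 14, so m³ ≡ 14 (mod 15).

[⇐] Conversely, suppose m³ ≡ 14 (mod 15). The only residue r in {0, …, 14} with r³ ≡ 14 (mod 15) is r = 14, so m ≡ 14 (mod 15).

Both directions hold.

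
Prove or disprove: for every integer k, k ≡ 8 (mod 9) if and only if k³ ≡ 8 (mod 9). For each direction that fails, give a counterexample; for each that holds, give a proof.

(⇒) holds; (⇐) fails.

(⟹) Suppose k ≡ 8 (mod 9). Write k = 9j + 8. Then (9j + 8)³ = 729j³ + 1944j² + 1728j + 512 = 9(81j³ + 216j² + 192j + 56) + 8, so k³ ≡ 8 (mod 9).

(⟸) This fails: take k = 2. Then 2³ = 8 ≡ 8 (mod 9), yet 2 ≡ 2 (mod 9), not 8.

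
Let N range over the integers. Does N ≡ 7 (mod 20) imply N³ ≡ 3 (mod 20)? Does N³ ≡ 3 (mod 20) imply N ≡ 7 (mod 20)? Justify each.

Forward direction. Suppose N ≡ 7 (mod 20). Write N = 20j + 7. Then (20j + 7)³ = 8000j³ + 8400j² + 2940j + 343 = 20(400j³ + 420j² + 147j + 17) + 3, so N³ ≡ 3 (mod 20).

Converse. Suppose N³ ≡ 3 (mod 20). The only residue r in {0, …, 19} with r³ ≡ 3 (mod 20) is r = 7, so N ≡ 7 (mod 20).

Both implications hold.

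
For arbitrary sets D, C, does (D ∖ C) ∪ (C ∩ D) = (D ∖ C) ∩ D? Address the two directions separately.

(⊇) Let x ∈ (D ∖ C) ∩ D. Then x ∈ D and x ∉ C, from which x ∈ (D ∖ C) ∪ (C ∩ D).

(⊆) This inclusion fails. Take D = {1}, C = {1}; then 1 ∈ (D ∖ C) ∪ (C ∩ D) but 1 ∉ (D ∖ C) ∩ D.

The sets are not equal: only the reverse inclusion holds.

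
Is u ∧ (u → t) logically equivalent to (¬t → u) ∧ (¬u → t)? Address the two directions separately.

Not equivalent: only (⇒) holds.

(⟹) Assume the antecedent. If u is true, (¬t → u) ∧ (¬u → t) reduces to true regardless of the other variables. If u is false, the antecedent cannot hold. Either way (¬t → u) ∧ (¬u → t) holds.

(⟸) This fails. Under u = T, t = F, the left side is false but the right side is true.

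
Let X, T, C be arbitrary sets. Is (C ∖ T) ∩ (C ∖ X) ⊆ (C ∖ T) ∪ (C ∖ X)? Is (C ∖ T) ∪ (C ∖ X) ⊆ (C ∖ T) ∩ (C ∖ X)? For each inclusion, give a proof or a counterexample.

Only the forward inclusion holds.

(⊇) This inclusion fails. Take X = {1}, T = ∅, C = {1}; then 1 ∈ (C ∖ T) ∪ (C ∖ X) but 1 ∉ (C ∖ T) ∩ (C ∖ X).

(⊆) Let x ∈ (C ∖ T) ∩ (C ∖ X). Then x ∈ C and x ∉ X, T, from which x ∈ (C ∖ T) ∪ (C ∖ X).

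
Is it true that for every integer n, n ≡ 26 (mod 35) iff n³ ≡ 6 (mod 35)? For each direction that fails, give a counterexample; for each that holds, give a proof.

Only the forward implication holds.

(⇒) Suppose n ≡ 26 (mod 35). Write n = 35j + 26. Then (35j + 26)³ = 42875j³ + 95550j² + 70980j + 17576 = 35(1225j³ + 2730j² + 2028j + 502) + 6, so n³ ≡ 6 (mod 35).

(⇐) This fails: take n = 6. Then 6³ = 216 ≡ 6 (mod 35), yet 6 ≡ 6 (mod 35), not 26.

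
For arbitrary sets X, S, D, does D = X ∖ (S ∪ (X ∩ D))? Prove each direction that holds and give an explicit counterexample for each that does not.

(⊆) This inclusion fails. Take X = ∅, S = ∅, D = {1}; then 1 ∈ D but 1 ∉ X ∖ (S ∪ (X ∩ D)).

(⊇) This inclusion fails. Take X = {1}, S = ∅, D = ∅; then 1 ∈ X ∖ (S ∪ (X ∩ D)) but 1 ∉ D.

Neither inclusion holds.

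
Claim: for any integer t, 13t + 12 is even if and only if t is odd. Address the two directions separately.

Forward direction. This fails: t = 2 gives 13t + 12 = 38, which is even, but 2 is even, not odd.

Converse. This also fails: t = 3 is odd, but 13t + 12 = 51 is odd, not even.

Neither direction holds.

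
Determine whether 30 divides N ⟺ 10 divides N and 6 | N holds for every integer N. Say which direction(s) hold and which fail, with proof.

(→) If 30 ∣ N, write N = 30q. Since 30 = 3·10, N = 10·(3q), so 10 ∣ N; and since 30 = 5·6, N = 6·(5q), so 6 ∣ N.

(←) Suppose 10 ∣ N and 6 ∣ N. Any common multiple of 10 and 6 is a multiple of their lcm; here lcm(10, 6) = 10·6/gcd(10, 6) = 60/2 = 30, so 30 ∣ N.

The biconditional holds.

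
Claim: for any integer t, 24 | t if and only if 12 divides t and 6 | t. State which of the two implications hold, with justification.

(→) If 24 ∣ t, write t = 24q. Since 24 = 2·12, t = 12·(2q), so 12 ∣ t; and since 24 = 4·6, t = 6·(4q), so 6 ∣ t.

(←) This fails: take t = 12. Both 12 ∣ 12 and 6 ∣ 12, yet 12 is not a multiple of 24 (since 12 = 0·24 + 12), so 24 ∤ 12.

Not equivalent: only (⇒) holds.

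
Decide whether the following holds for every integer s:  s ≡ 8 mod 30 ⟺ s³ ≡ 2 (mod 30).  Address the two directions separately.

Equivalent; both directions hold.

Forward direction. Suppose s ≡ 8 mod 30. Write s = 30j + 8. Then (30j + 8)³ = 27000j³ + 21600j² + 5760j + 512 = 30(900j³ + 720j² + 192j + 17) + 2, so s³ ≡ 2 (mod 30).

Converse. Suppose s³ ≡ 2 (mod 30). The only residue r in {0, …, 29} with r³ ≡ 2 (mod 30) is r = 8, so s ≡ 8 (mod 30).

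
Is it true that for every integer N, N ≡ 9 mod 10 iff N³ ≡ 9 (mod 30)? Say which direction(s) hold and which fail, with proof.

Only the converse holds.

[⇒] This fails: take N = 19. Then 19 ≡ 9 (mod 10), but 19³ = 6859 ≡ 19 (mod 30), not 9.

[⇐] Conversely, the residues r modulo 30 with r³ ≡ 9 (mod 30) are exactly {9}, and each is ≡ 9 (mod 10).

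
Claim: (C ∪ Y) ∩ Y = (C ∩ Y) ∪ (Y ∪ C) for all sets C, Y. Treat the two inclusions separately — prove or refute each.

Only the forward inclusion holds.

(⊆) Let x ∈ (C ∪ Y) ∩ Y. Then either x ∈ Y and x ∉ C; or x ∈ C ∩ Y. In each case x ∈ (C ∩ Y) ∪ (Y ∪ C), so (C ∪ Y) ∩ Y ⊆ (C ∩ Y) ∪ (Y ∪ C).

(⊇) This inclusion fails. Take C = {1}, Y = ∅; then 1 ∈ (C ∩ Y) ∪ (Y ∪ C) but 1 ∉ (C ∪ Y) ∩ Y.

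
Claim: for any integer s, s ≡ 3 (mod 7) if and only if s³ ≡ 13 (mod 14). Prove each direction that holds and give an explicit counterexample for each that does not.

[⇒] This fails: take s = 10. Then 10 ≡ 3 (mod 7), but 10³ = 1000 ≡ 6 (mod 14), not 13.

[⇐] This fails: take s = 5. Then 5³ = 125 ≡ 13 (mod 14), yet 5 ≡ 5 (mod 7), not 3.

Both directions fail.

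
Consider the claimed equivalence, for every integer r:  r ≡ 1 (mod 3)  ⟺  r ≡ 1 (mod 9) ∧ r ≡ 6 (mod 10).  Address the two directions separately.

Only the converse holds.

[⇒] This fails: r = 1 gives 1 ≡ 1 (mod 3) but 1 ≡ 1 (mod 10), so the conjunction on the right does not hold.

[⇐] Conversely, if r ≡ 1 (mod 9) and r ≡ 6 (mod 10), then by the Chinese remainder theorem r ≡ 46 (mod 90). Since 46 ≡ 1 (mod 3) and 3 ∣ 90, we get r ≡ 1 (mod 3).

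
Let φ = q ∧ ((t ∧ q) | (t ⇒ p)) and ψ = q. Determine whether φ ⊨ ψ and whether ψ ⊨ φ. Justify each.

Both directions hold.

(←) Assume the antecedent. If p is true, the antecedent forces (p = T, t = F, q = T) or (p = T, t = T, q = T), and q ∧ ((t ∧ q) | (t ⇒ p)) holds there. If p is false, the antecedent forces (p = F, t = F, q = T) or (p = F, t = T, q = T), and q ∧ ((t ∧ q) | (t ⇒ p)) holds there. Either way q ∧ ((t ∧ q) | (t ⇒ p)) holds.

(→) Assume the antecedent. If p is true, the antecedent forces (p = T, t = F, q = T) or (p = T, t = T, q = T), and q holds there. If p is false, the antecedent forces (p = F, t = F, q = T) or (p = F, t = T, q = T), and q holds there. Either way q holds.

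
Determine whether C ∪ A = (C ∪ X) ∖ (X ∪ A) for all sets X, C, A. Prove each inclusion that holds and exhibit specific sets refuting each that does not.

(⊆) fails; (⊇) holds.

(⊆) This inclusion fails. Take X = {1}, C = {1}, A = ∅; then 1 ∈ C ∪ A but 1 ∉ (C ∪ X) ∖ (X ∪ A).

(⊇) Let x ∈ (C ∪ X) ∖ (X ∪ A). Then x ∈ C and x ∉ X, A, from which x ∈ C ∪ A.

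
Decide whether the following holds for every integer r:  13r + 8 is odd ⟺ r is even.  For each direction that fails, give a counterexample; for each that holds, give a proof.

[⇒] This fails: r = 5 gives 13r + 8 = 73, which is odd, but 5 is odd, not even.

[⇐] This also fails: r = 6 is even, but 13r + 8 = 86 is even, not odd.

Neither direction holds.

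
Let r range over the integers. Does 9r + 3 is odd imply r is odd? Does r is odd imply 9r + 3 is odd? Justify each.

Neither implication holds.

[⇒] This fails: r = 6 gives 9r + 3 = 57, which is odd, but 6 is even, not odd.

[⇐] This also fails: r = 3 is odd, but 9r + 3 = 30 is even, not odd.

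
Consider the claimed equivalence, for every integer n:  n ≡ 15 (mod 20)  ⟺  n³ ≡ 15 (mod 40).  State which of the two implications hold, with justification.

Only the converse holds.

Forward direction. This fails: take n = 35. Then 35 ≡ 15 (mod 20), but 35³ = 42875 ≡ 35 (mod 40), not 15.

Converse. The residues r modulo 40 with r³ ≡ 15 (mod 40) are exactly {15}, and each is ≡ 15 (mod 20).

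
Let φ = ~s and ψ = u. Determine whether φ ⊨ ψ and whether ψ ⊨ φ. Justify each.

Forward direction. This fails. Under s = F, u = F, the left side is true but the right side is false.

Converse. This fails. Under s = T, u = T, the left side is false but the right side is true.

Neither direction holds.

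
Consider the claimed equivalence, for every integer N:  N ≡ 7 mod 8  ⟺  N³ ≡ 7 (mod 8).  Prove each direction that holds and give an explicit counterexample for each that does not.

Both implications hold.

Forward direction. Suppose N ≡ 7 mod 8. Write N = 8j + 7. Then (8j + 7)³ = 512j³ + 1344j² + 1176j + 343 = 8(64j³ + 168j² + 147j + 42) + 7, so N³ ≡ 7 (mod 8).

Converse. Suppose N³ ≡ 7 (mod 8). The only residue r in {0, …, 7} with r³ ≡ 7 (mod 8) is r = 7, so N ≡ 7 (mod 8).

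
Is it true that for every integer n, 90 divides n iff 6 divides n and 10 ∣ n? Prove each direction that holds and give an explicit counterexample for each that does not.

The forward direction holds; the converse fails.

(⟹) If 90 ∣ n, write n = 90q. Since 90 = 15·6, n = 6·(15q), so 6 ∣ n; and since 90 = 9·10, n = 10·(9q), so 10 ∣ n.

(⟸) This fails: take n = 30. Both 6 ∣ 30 and 10 ∣ 30, yet 30 is not a multiple of 90 (since 30 = 0·90 + 30), so 90 ∤ 30.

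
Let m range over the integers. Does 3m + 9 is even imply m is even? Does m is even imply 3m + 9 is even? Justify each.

[⇒] This fails: m = 5 gives 3m + 9 = 24, which is even, but 5 is odd, not even.

[⇐] This also fails: m = 0 is even, but 3m + 9 = 9 is odd, not even.

Neither implication holds.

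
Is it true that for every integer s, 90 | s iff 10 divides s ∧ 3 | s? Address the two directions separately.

Only the forward implication holds.

(⇒) If 90 ∣ s, write s = 90q. Since 90 = 9·10, s = 10·(9q), so 10 ∣ s; and since 90 = 30·3, s = 3·(30q), so 3 ∣ s.

(⇐) This fails: take s = 30. Both 10 ∣ 30 and 3 ∣ 30, yet 30 is not a multiple of 90 (since 30 = 0·90 + 30), so 90 ∤ 30.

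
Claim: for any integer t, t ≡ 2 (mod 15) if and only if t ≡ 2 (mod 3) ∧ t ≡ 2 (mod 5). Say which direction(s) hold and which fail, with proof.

Equivalent; both directions hold.

(⇒) Suppose t ≡ 2 (mod 15); write t = 15j + 2. Since 3 ∣ 15, reducing mod 3 gives t ≡ 2 (mod 3); since 5 ∣ 15, reducing mod 5 gives t ≡ 2 (mod 5).

(⇐) Conversely, if t ≡ 2 (mod 3) and t ≡ 2 (mod 5), then by the Chinese remainder theorem t ≡ 2 (mod 15). This is exactly t ≡ 2 (mod 15).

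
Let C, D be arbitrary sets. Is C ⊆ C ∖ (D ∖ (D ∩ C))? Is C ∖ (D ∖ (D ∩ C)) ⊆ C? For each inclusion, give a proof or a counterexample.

(⟹) Let x ∈ C. Then either x ∈ C and x ∉ D; or x ∈ C ∩ D. In each case x ∈ C ∖ (D ∖ (D ∩ C)), so C ⊆ C ∖ (D ∖ (D ∩ C)).

(⟸) Let x ∈ C ∖ (D ∖ (D ∩ C)). Then either x ∈ C and x ∉ D; or x ∈ C ∩ D. In each case x ∈ C, so C ∖ (D ∖ (D ∩ C)) ⊆ C.

Both inclusions hold.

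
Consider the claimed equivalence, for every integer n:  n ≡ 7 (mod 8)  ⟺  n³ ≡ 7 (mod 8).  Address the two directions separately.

Both directions hold.

(⟹) Suppose n ≡ 7 (mod 8). Write n = 8j + 7. Then (8j + 7)³ = 512j³ + 1344j² + 1176j + 343 = 8(64j³ + 168j² + 147j + 42) + 7, so n³ ≡ 7 (mod 8).

(⟸) Conversely, suppose n³ ≡ 7 (mod 8). The only residue r in {0, …, 7} with r³ ≡ 7 (mod 8) is r = 7, so n ≡ 7 (mod 8).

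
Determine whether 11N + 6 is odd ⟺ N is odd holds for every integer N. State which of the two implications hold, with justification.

Forward direction. Suppose 11N + 6 is odd. Since 11 is odd, 11N and N have the same parity, so 11N + 6 ≡ N + 6 (mod 2). As 6 is even, 11N + 6 is odd exactly when N is odd. Thus N is odd.

Converse. Suppose N is odd; write N = 2j + 1. Then 11N + 6 = 11·(2j + 1) + 6 = 2·11j + 17, which is odd.

The biconditional holds.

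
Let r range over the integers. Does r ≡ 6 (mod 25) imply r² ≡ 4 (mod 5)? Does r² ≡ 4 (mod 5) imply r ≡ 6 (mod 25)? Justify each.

[⇒] This fails: take r = 6. Then 6 ≡ 6 (mod 25), but 6² = 36 ≡ 1 (mod 5), not 4.

[⇐] This fails: take r = 2. Then 2² = 4 ≡ 4 (mod 5), yet 2 ≡ 2 (mod 25), not 6.

Both directions fail.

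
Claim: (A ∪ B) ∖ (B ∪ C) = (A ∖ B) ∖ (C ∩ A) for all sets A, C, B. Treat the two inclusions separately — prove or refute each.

Both inclusions hold.

(⟹) Let x ∈ (A ∪ B) ∖ (B ∪ C). Then x ∈ A and x ∉ C, B, from which x ∈ (A ∖ B) ∖ (C ∩ A).

(⟸) Let x ∈ (A ∖ B) ∖ (C ∩ A). Then x ∈ A and x ∉ C, B, from which x ∈ (A ∪ B) ∖ (B ∪ C).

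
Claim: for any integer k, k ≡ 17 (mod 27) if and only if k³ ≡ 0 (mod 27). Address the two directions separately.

Neither implication holds.

(→) This fails: take k = 17. Then 17 ≡ 17 (mod 27), but 17³ = 4913 ≡ 26 (mod 27), not 0.

(←) This fails: take k = 0. Then 0³ = 0 ≡ 0 (mod 27), yet 0 ≡ 0 (mod 27), not 17.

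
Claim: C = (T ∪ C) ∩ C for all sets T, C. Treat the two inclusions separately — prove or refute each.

Forward inclusion. Let x ∈ C. Then either x ∈ C and x ∉ T; or x ∈ T ∩ C. In each case x ∈ (T ∪ C) ∩ C, so C ⊆ (T ∪ C) ∩ C.

Reverse inclusion. Let x ∈ (T ∪ C) ∩ C. Then either x ∈ C and x ∉ T; or x ∈ T ∩ C. In each case x ∈ C, so (T ∪ C) ∩ C ⊆ C.

Both inclusions hold.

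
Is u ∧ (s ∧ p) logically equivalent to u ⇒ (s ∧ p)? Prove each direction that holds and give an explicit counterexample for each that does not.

(⟹) Assume the antecedent. If p is true, the antecedent forces (p = T, s = T, u = T), and u ⇒ (s ∧ p) holds there. If p is false, the antecedent cannot hold. Either way u ⇒ (s ∧ p) holds.

(⟸) This fails. Under p = F, s = F, u = F, the left side is false but the right side is true.

(⇒) holds; (⇐) fails.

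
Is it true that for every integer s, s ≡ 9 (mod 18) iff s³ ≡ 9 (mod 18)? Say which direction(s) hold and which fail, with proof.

Only the forward implication holds.

(⟸) This fails: take s = 3. Then 3³ = 27 ≡ 9 (mod 18), yet 3 ≡ 3 (mod 18), not 9.

(⟹) Suppose s ≡ 9 (mod 18). Write s = 18j + 9. Then (18j + 9)³ = 5832j³ + 8748j² + 4374j + 729 = 18(324j³ + 486j² + 243j + 40) + 9, so s³ ≡ 9 (mod 18).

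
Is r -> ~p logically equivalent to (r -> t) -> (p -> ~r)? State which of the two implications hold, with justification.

(→) Assume the antecedent. If p is true, the antecedent forces (p = T, r = F, t = F) or (p = T, r = F, t = T), and (r -> t) -> (p -> ~r) holds there. If p is false, (r -> t) -> (p -> ~r) reduces to true regardless of the other variables. Either way (r -> t) -> (p -> ~r) holds.

(←) This fails. Under p = T, r = T, t = F, the left side is false but the right side is true.

(⇒) holds; (⇐) fails.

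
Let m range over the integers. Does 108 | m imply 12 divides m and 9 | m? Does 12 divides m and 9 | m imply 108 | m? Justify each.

(⇒) If 108 ∣ m, write m = 108q. Since 108 = 9·12, m = 12·(9q), so 12 ∣ m; and since 108 = 12·9, m = 9·(12q), so 9 ∣ m.

(⇐) This fails: take m = 36. Both 12 ∣ 36 and 9 ∣ 36, yet 36 is not a multiple of 108 (since 36 = 0·108 + 36), so 108 ∤ 36.

Only the forward direction holds.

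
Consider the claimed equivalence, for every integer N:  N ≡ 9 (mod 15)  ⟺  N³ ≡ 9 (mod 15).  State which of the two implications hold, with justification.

(⟹) Suppose N ≡ 9 (mod 15). Write N = 15j + 9. Then (15j + 9)³ = 3375j³ + 6075j² + 3645j + 729 = 15(225j³ + 405j² + 243j + 48) + 9, so N³ ≡ 9 (mod 15).

(⟸) Conversely, suppose N³ ≡ 9 (mod 15). The only residue r in {0, …, 14} with r³ ≡ 9 (mod 15) is r = 9, so N ≡ 9 (mod 15).

The biconditional holds.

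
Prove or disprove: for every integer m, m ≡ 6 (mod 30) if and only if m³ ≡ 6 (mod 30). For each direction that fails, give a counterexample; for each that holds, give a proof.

Equivalent; both directions hold.

(⇒) Suppose m ≡ 6 (mod 30). Write m = 30j + 6. Then (30j + 6)³ = 27000j³ + 16200j² + 3240j + 216 = 30(900j³ + 540j² + 108j + 7) + 6, so m³ ≡ 6 (mod 30).

(⇐) Conversely, suppose m³ ≡ 6 (mod 30). The only residue r in {0, …, 29} with r³ ≡ 6 (mod 30) is r = 6, so m ≡ 6 (mod 30).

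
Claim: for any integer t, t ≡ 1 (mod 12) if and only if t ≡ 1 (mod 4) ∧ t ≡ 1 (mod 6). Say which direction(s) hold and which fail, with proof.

(⟸) If t ≡ 1 (mod 4) and t ≡ 1 (mod 6), then by the Chinese remainder theorem t ≡ 1 (mod 12). This is exactly t ≡ 1 (mod 12).

(⟹) Suppose t ≡ 1 (mod 12); write t = 12j + 1. Since 4 ∣ 12, reducing mod 4 gives t ≡ 1 (mod 4); since 6 ∣ 12, reducing mod 6 gives t ≡ 1 (mod 6).

Equivalent; both directions hold.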